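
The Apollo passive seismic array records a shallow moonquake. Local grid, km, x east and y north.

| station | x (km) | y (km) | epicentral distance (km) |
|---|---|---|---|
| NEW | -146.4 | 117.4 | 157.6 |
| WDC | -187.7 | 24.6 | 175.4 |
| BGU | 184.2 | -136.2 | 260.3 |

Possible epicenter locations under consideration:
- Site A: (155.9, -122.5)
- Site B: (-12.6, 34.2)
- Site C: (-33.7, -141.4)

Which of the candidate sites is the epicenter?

For each candidate, compare |candidate − station| to the reported distance:
Site A: residuals NEW 228.3, WDC 198.4, BGU 228.9 → max 228.9 km
Site B: residuals NEW 0.0, WDC 0.0, BGU 0.0 → max 0.0 km
Site C: residuals NEW 124.7, WDC 51.0, BGU 42.3 → max 124.7 km
Only Site B has all residuals ≈ 0.

Site B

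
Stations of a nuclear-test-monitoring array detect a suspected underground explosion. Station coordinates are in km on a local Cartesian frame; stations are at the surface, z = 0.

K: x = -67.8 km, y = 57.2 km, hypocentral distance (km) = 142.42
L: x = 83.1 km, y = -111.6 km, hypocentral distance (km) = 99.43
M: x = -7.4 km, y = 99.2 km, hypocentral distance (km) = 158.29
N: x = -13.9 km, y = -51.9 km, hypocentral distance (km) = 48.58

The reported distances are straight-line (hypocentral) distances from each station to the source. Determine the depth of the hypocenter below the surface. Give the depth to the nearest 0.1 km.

depth ≈ 39.9 km

Each station gives a sphere (x−x_i)² + (y−y_i)² + z² = d_i² (stations at z=0).
Subtracting the K sphere from L and M: z² cancels, leaving linear equations in x and y:
301.8 x − 337.6 y = 21888.62
120.8 x + 84.0 y = -2745.55
Solving: x ≈ 13.787, y ≈ -52.511 km (keep extra digits for the depth step; rounded: 13.8, -52.5).
Then from the K sphere: z² = 142.42² − (x + 67.8)² − (y − 57.2)² with x = 13.787, y = -52.511, so z ≈ 39.881 ≈ 39.9 km.
Check against N (with the unrounded solution): distance 48.55 ≈ 48.58 km. ✓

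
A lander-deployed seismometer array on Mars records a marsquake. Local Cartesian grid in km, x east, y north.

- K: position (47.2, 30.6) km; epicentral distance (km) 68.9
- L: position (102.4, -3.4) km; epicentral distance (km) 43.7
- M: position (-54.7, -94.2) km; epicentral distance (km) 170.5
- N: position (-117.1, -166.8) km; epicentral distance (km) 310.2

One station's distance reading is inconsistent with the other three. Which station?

M

Solve using three stations at a time. Using K, L, N (subtract circle equations pairwise → linear system) gives (x, y) ≈ (115.7, 38.2).
Distances from that point to each station vs reported:
  K: calculated 68.9 vs reported 68.9 → residual 0.0 km
  L: calculated 43.7 vs reported 43.7 → residual 0.0 km
  M: calculated 215.8 vs reported 170.5 → residual 45.3 km
  N: calculated 310.2 vs reported 310.2 → residual 0.0 km
K, L, N are mutually consistent (residuals ≈ 0); M is off by 45.3 km.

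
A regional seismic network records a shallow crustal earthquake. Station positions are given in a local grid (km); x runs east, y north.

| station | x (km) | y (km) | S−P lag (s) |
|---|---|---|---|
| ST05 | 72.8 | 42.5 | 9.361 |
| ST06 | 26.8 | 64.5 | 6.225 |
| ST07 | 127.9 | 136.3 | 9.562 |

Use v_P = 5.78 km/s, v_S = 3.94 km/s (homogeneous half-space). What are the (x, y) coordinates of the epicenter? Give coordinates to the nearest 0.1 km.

Distance from S−P lag: d = Δt · v_P v_S / (v_P − v_S) = Δt · (5.78·3.94)/(5.78−3.94) ≈ 12.3767·Δt.
So d_ST05 = 115.86, d_ST06 = 77.05, d_ST07 = 118.35 km.
Circle about each station: (x − 72.8)² + (y − 42.5)² = 115.86²; (x − 26.8)² + (y − 64.5)² = 77.05²; (x − 127.9)² + (y − 136.3)² = 118.35².
Subtracting the ST05 equation from the ST06 and ST07 equations removes the quadratic terms:
-92.0 x + 44.0 y = 5259.24
110.2 x + 187.6 y = 27246.83
Solving the 2×2 system: x ≈ 9.6, y ≈ 139.6 km.

(9.6, 139.6)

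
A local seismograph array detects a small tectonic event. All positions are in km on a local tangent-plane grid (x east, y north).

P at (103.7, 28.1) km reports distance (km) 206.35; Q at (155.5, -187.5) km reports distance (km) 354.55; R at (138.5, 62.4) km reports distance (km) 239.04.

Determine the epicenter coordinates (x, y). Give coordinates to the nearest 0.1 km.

-100.5 km east, 57.8 km north

Circle about each station: (x − 103.7)² + (y − 28.1)² = 206.35²; (x − 155.5)² + (y + 187.5)² = 354.55²; (x − 138.5)² + (y − 62.4)² = 239.04².
Subtracting the P equation from the Q and R equations removes the quadratic terms:
103.6 x − 431.2 y = -35332.18
69.6 x + 68.6 y = -3027.09
Solving the 2×2 system: x ≈ -100.5, y ≈ 57.8 km.
Check against P (with the unrounded x, y): √((x − 103.7)²+(y − 28.1)²) = 206.31 ≈ 206.35 km. ✓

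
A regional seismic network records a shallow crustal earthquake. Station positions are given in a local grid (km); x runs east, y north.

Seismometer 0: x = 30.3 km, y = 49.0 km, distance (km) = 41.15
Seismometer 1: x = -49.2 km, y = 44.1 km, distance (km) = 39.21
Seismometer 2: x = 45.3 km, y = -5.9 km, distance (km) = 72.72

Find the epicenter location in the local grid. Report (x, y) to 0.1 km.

-10.1 km east, 41.2 km north

Circle about each station: (x − 30.3)² + (y − 49.0)² = 41.15²; (x + 49.2)² + (y − 44.1)² = 39.21²; (x − 45.3)² + (y + 5.9)² = 72.72².
Subtracting the Seismometer 0 equation from the Seismometer 1 and Seismometer 2 equations removes the quadratic terms:
-159.0 x − 9.8 y = 1202.26
30.0 x − 109.8 y = -4827.07
Solving the 2×2 system: x ≈ -10.1, y ≈ 41.2 km.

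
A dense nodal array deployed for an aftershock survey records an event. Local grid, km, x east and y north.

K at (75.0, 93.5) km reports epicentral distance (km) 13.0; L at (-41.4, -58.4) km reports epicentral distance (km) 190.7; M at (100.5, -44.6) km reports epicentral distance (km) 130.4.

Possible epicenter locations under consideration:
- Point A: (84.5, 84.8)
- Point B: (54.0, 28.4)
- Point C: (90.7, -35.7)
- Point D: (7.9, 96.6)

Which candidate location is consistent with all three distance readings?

For each candidate, compare |candidate − station| to the reported distance:
Point A: residuals K 0.1, L 0.0, M 0.0 → max 0.1 km
Point B: residuals K 55.4, L 61.7, M 43.8 → max 61.7 km
Point C: residuals K 117.2, L 56.7, M 117.2 → max 117.2 km
Point D: residuals K 54.2, L 28.0, M 38.5 → max 54.2 km
Only Point A has all residuals ≈ 0.

Point A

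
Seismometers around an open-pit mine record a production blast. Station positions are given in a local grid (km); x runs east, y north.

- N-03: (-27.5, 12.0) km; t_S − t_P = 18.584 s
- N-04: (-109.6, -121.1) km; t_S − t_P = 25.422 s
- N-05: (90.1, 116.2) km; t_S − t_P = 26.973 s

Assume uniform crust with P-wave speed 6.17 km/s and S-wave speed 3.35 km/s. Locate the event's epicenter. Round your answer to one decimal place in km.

(72.3, -80.7)

Distance from S−P lag: d = Δt · v_P v_S / (v_P − v_S) = Δt · (6.17·3.35)/(6.17−3.35) ≈ 7.3296·Δt.
So d_N-03 = 136.21, d_N-04 = 186.33, d_N-05 = 197.70 km.
Circle about each station: (x + 27.5)² + (y − 12.0)² = 136.21²; (x + 109.6)² + (y + 121.1)² = 186.33²; (x − 90.1)² + (y − 116.2)² = 197.70².
Subtracting the N-03 equation from the N-04 and N-05 equations removes the quadratic terms:
-164.2 x − 266.2 y = 9611.42
235.2 x + 208.4 y = 188.07
Solving the 2×2 system: x ≈ 72.3, y ≈ -80.7 km.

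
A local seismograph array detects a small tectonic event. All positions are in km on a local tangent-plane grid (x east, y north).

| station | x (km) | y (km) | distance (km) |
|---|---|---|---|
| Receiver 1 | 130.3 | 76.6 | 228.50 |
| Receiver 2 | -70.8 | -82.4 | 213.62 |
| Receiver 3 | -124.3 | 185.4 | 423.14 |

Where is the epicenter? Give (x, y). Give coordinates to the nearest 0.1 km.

Circle about each station: (x − 130.3)² + (y − 76.6)² = 228.50²; (x + 70.8)² + (y + 82.4)² = 213.62²; (x + 124.3)² + (y − 185.4)² = 423.14².
Subtracting pairs of circle equations eliminates x²+y² and gives linear equations (the radical axes):
-402.2 x − 318.0 y = -4464.50
-509.2 x + 217.6 y = -99857.21
Solving the 2×2 system: x ≈ 131.2, y ≈ -151.9 km.

x ≈ 131.2 km, y ≈ -151.9 km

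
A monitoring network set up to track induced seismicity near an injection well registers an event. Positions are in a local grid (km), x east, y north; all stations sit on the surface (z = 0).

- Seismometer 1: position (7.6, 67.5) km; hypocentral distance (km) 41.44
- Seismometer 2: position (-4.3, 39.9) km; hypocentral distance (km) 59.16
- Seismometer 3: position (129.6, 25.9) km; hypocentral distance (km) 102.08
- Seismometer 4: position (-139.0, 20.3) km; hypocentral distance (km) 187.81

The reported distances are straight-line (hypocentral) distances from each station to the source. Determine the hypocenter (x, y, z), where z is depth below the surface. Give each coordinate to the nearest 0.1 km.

Each station gives a sphere (x−x_i)² + (y−y_i)² + z² = d_i² (stations at z=0).
Subtracting the Seismometer 1 sphere from Seismometer 2 and Seismometer 3: z² cancels, leaving linear equations in x and y:
-23.8 x − 55.2 y = -4786.14
244.0 x − 83.2 y = 4149.91
Solving: x ≈ 40.604, y ≈ 69.199 km (keep extra digits for the depth step; rounded: 40.6, 69.2).
Then from the Seismometer 1 sphere: z² = 41.44² − (x − 7.6)² − (y − 67.5)² with x = 40.604, y = 69.199, so z ≈ 25.002 ≈ 25.0 km.

(40.6, 69.2, 25.0)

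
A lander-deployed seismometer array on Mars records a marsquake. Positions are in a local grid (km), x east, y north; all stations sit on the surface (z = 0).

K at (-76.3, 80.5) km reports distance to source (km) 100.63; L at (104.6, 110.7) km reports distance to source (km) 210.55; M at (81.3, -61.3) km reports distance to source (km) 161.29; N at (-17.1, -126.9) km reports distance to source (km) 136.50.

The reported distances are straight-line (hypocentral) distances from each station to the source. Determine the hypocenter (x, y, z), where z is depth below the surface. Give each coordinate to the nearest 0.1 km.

(-63.2, -7.4, 47.2)

Each station gives a sphere (x−x_i)² + (y−y_i)² + z² = d_i² (stations at z=0).
Subtracting the K sphere from L and M: z² cancels, leaving linear equations in x and y:
361.8 x + 60.4 y = -23311.20
315.2 x − 283.6 y = -17822.63
Solving: x ≈ -63.197, y ≈ -7.394 km (keep extra digits for the depth step; rounded: -63.2, -7.4).
Then from the K sphere: z² = 100.63² − (x + 76.3)² − (y − 80.5)² with x = -63.197, y = -7.394, so z ≈ 47.216 ≈ 47.2 km.
Check against N (with the unrounded solution): distance 136.51 ≈ 136.50 km. ✓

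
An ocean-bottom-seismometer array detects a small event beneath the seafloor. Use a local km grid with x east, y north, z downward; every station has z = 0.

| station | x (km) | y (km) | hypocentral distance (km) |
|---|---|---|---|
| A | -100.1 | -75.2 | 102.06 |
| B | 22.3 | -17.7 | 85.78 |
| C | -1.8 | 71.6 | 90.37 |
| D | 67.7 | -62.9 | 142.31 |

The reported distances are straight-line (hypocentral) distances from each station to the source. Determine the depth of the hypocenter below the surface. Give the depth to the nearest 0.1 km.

Each station gives a sphere (x−x_i)² + (y−y_i)² + z² = d_i² (stations at z=0).
Subtracting the A sphere from B and C: z² cancels, leaving linear equations in x and y:
244.8 x + 115.0 y = -11806.43
196.6 x + 293.6 y = -8295.74
Solving: x ≈ -50.998, y ≈ 5.894 km (keep extra digits for the depth step; rounded: -51.0, 5.9).
Then from the A sphere: z² = 102.06² − (x + 100.1)² − (y + 75.2)² with x = -50.998, y = 5.894, so z ≈ 37.802 ≈ 37.8 km.

depth ≈ 37.8 km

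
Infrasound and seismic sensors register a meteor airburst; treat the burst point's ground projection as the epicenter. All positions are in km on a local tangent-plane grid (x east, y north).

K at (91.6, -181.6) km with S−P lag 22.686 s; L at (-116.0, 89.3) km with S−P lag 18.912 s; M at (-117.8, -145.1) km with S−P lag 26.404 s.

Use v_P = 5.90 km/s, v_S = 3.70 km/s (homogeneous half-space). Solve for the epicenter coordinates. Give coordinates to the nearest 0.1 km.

Distance from S−P lag: d = Δt · v_P v_S / (v_P − v_S) = Δt · (5.90·3.70)/(5.90−3.70) ≈ 9.9227·Δt.
So d_K = 225.11, d_L = 187.66, d_M = 262.00 km.
Circle about each station: (x − 91.6)² + (y + 181.6)² = 225.11²; (x + 116.0)² + (y − 89.3)² = 187.66²; (x + 117.8)² + (y + 145.1)² = 262.00².
Subtracting pairs of circle equations eliminates x²+y² and gives linear equations (the radical axes):
-415.2 x + 541.8 y = -4480.39
-418.8 x + 73.0 y = -24407.76
Solving the 2×2 system: x ≈ 65.6, y ≈ 42.0 km.

65.6 km east, 42.0 km north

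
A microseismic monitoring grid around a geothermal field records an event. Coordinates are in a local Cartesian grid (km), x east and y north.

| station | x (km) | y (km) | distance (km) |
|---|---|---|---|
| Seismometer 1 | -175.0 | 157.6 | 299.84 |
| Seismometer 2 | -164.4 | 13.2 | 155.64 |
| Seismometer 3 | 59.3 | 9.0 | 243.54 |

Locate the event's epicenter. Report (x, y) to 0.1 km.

-133.8 km east, -139.4 km north

Circle about each station: (x + 175.0)² + (y − 157.6)² = 299.84²; (x + 164.4)² + (y − 13.2)² = 155.64²; (x − 59.3)² + (y − 9.0)² = 243.54².
Subtracting the Seismometer 1 equation from the Seismometer 2 and Seismometer 3 equations removes the quadratic terms:
21.2 x − 288.8 y = 37419.06
468.6 x − 297.2 y = -21272.98
Solving the 2×2 system: x ≈ -133.8, y ≈ -139.4 km.
Check against Seismometer 1 (with the unrounded x, y): √((x + 175.0)²+(y − 157.6)²) = 299.83 ≈ 299.84 km. ✓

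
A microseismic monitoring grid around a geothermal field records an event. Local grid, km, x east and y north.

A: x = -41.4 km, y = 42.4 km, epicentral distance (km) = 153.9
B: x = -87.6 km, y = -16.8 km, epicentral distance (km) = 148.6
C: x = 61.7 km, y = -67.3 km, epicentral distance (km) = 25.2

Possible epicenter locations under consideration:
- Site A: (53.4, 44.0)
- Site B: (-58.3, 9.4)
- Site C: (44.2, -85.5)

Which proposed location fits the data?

For each candidate, compare |candidate − station| to the reported distance:
Site A: residuals A 59.1, B 5.0, C 86.4 → max 86.4 km
Site B: residuals A 116.8, B 109.3, C 117.2 → max 117.2 km
Site C: residuals A 0.0, B 0.0, C 0.0 → max 0.0 km
Only Site C has all residuals ≈ 0.

Site C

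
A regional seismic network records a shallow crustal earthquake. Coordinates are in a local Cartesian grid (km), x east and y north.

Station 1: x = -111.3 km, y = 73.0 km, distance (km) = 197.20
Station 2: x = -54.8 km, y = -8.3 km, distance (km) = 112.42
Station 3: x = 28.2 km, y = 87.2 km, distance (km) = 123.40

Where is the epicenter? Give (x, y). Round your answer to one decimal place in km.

Circle about each station: (x + 111.3)² + (y − 73.0)² = 197.20²; (x + 54.8)² + (y + 8.3)² = 112.42²; (x − 28.2)² + (y − 87.2)² = 123.40².
Subtracting pairs of circle equations eliminates x²+y² and gives linear equations (the radical axes):
113.0 x − 162.6 y = 11604.82
279.0 x + 28.4 y = 14342.67
Solving the 2×2 system: x ≈ 54.8, y ≈ -33.3 km.

54.8 km east, -33.3 km north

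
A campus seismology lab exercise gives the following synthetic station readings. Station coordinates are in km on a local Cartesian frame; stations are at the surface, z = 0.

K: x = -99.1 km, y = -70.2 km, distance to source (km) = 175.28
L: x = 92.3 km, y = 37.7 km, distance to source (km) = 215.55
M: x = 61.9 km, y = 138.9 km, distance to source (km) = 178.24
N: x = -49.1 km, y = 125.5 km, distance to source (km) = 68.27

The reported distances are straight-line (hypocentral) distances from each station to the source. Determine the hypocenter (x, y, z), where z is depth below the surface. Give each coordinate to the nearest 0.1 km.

Each station gives a sphere (x−x_i)² + (y−y_i)² + z² = d_i² (stations at z=0).
Subtracting the K sphere from L and M: z² cancels, leaving linear equations in x and y:
382.8 x + 215.8 y = -20546.99
322.0 x + 418.2 y = 7329.55
Solving: x ≈ -112.302, y ≈ 103.995 km (keep extra digits for the depth step; rounded: -112.3, 104.0).
Then from the K sphere: z² = 175.28² − (x + 99.1)² − (y + 70.2)² with x = -112.302, y = 103.995, so z ≈ 14.314 ≈ 14.3 km.

x ≈ -112.3 km, y ≈ 104.0 km, depth ≈ 14.3 km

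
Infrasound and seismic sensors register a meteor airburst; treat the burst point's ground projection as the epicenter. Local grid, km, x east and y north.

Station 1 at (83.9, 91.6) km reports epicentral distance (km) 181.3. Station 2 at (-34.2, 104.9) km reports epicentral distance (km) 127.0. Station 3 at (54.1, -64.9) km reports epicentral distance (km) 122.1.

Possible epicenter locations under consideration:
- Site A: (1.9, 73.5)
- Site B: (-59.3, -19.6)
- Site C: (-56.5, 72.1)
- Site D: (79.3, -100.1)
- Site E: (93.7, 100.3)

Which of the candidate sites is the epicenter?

For each candidate, compare |candidate − station| to the reported distance:
Site A: residuals Station 1 97.3, Station 2 79.2, Station 3 25.8 → max 97.3 km
Site B: residuals Station 1 0.0, Station 2 0.0, Station 3 0.0 → max 0.0 km
Site C: residuals Station 1 39.6, Station 2 87.3, Station 3 54.0 → max 87.3 km
Site D: residuals Station 1 10.5, Station 2 107.3, Station 3 78.8 → max 107.3 km
Site E: residuals Station 1 168.2, Station 2 1.0, Station 3 47.8 → max 168.2 km
Only Site B has all residuals ≈ 0.

Site B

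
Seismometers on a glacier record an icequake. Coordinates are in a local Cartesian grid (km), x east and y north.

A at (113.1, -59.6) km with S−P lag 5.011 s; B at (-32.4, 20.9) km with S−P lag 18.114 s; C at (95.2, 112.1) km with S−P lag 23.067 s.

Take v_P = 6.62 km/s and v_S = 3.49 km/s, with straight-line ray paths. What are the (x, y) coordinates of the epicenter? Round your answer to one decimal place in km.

Distance from S−P lag: d = Δt · v_P v_S / (v_P − v_S) = Δt · (6.62·3.49)/(6.62−3.49) ≈ 7.3814·Δt.
So d_A = 36.99, d_B = 133.71, d_C = 170.27 km.
Circle about each station: (x − 113.1)² + (y + 59.6)² = 36.99²; (x + 32.4)² + (y − 20.9)² = 133.71²; (x − 95.2)² + (y − 112.1)² = 170.27².
Subtracting pairs of circle equations eliminates x²+y² and gives linear equations (the radical axes):
-291.0 x + 161.0 y = -31367.30
-35.8 x + 343.4 y = -22337.93
Solving the 2×2 system: x ≈ 76.2, y ≈ -57.1 km.

(76.2, -57.1)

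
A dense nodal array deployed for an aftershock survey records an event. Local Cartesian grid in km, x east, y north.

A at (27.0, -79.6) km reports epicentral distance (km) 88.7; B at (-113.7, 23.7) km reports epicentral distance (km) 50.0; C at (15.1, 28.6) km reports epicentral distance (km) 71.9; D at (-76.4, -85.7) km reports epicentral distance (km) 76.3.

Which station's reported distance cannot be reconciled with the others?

Solve using three stations at a time. Using A, C, D (subtract circle equations pairwise → linear system) gives (x, y) ≈ (-38.3, -19.6).
Distances from that point to each station vs reported:
  A: calculated 88.7 vs reported 88.7 → residual 0.0 km
  B: calculated 86.9 vs reported 50.0 → residual 36.9 km
  C: calculated 71.9 vs reported 71.9 → residual 0.0 km
  D: calculated 76.3 vs reported 76.3 → residual 0.0 km
A, C, D are mutually consistent (residuals ≈ 0); B is off by 36.9 km.

B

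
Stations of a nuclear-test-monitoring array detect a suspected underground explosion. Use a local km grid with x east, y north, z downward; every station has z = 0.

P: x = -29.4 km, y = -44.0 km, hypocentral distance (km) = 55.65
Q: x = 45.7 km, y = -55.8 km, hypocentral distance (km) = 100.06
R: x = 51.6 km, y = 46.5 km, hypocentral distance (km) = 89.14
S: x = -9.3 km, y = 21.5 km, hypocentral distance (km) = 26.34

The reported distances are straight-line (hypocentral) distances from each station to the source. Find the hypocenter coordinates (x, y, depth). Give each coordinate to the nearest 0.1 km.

Each station gives a sphere (x−x_i)² + (y−y_i)² + z² = d_i² (stations at z=0).
Subtracting the P sphere from Q and R: z² cancels, leaving linear equations in x and y:
150.2 x − 23.6 y = -4513.31
162.0 x + 181.0 y = -2824.57
Solving: x ≈ -28.494, y ≈ 9.897 km (keep extra digits for the depth step; rounded: -28.5, 9.9).
Then from the P sphere: z² = 55.65² − (x + 29.4)² − (y + 44.0)² with x = -28.494, y = 9.897, so z ≈ 13.828 ≈ 13.8 km.

x ≈ -28.5 km, y ≈ 9.9 km, depth ≈ 13.8 km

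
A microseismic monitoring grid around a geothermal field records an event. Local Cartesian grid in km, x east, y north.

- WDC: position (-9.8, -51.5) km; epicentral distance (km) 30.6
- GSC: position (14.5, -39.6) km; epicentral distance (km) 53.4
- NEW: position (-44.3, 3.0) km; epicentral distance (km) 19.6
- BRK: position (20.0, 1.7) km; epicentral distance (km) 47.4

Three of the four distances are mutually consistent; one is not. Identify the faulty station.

WDC

Solve using three stations at a time. Using GSC, NEW, BRK (subtract circle equations pairwise → linear system) gives (x, y) ≈ (-26.8, -5.8).
Distances from that point to each station vs reported:
  WDC: calculated 48.8 vs reported 30.6 → residual 18.2 km
  GSC: calculated 53.4 vs reported 53.4 → residual 0.0 km
  NEW: calculated 19.6 vs reported 19.6 → residual 0.0 km
  BRK: calculated 47.4 vs reported 47.4 → residual 0.0 km
GSC, NEW, BRK are mutually consistent (residuals ≈ 0); WDC is off by 18.2 km.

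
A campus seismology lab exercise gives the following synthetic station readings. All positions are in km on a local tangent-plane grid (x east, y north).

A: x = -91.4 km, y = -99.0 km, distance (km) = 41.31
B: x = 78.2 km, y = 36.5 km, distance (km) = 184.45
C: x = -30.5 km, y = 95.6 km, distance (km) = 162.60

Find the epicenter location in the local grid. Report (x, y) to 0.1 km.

(-79.3, -59.5)

Circle about each station: (x + 91.4)² + (y + 99.0)² = 41.31²; (x − 78.2)² + (y − 36.5)² = 184.45²; (x + 30.5)² + (y − 95.6)² = 162.60².
Subtracting the A equation from the B and C equations removes the quadratic terms:
339.2 x + 271.0 y = -43022.76
121.8 x + 389.2 y = -32817.59
Solving the 2×2 system: x ≈ -79.3, y ≈ -59.5 km.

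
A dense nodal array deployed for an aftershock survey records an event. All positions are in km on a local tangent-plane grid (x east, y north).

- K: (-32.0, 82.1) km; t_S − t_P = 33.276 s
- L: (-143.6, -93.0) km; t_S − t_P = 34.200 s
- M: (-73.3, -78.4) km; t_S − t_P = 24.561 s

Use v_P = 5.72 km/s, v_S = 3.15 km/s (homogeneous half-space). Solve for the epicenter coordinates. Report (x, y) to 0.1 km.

Distance from S−P lag: d = Δt · v_P v_S / (v_P − v_S) = Δt · (5.72·3.15)/(5.72−3.15) ≈ 7.0109·Δt.
So d_K = 233.29, d_L = 239.77, d_M = 172.19 km.
Circle about each station: (x + 32.0)² + (y − 82.1)² = 233.29²; (x + 143.6)² + (y + 93.0)² = 239.77²; (x + 73.3)² + (y + 78.4)² = 172.19².
Subtracting the K equation from the L and M equations removes the quadratic terms:
-223.2 x − 350.2 y = 18440.12
-82.6 x − 321.0 y = 28529.87
Solving the 2×2 system: x ≈ 95.3, y ≈ -113.4 km.

x ≈ 95.3 km, y ≈ -113.4 km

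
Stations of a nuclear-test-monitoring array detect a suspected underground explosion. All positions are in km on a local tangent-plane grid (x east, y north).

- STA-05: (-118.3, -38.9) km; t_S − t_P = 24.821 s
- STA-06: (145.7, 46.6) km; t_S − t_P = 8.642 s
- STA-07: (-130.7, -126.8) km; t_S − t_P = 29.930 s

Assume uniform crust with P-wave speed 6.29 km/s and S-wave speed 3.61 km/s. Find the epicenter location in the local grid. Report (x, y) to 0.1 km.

x ≈ 88.1 km, y ≈ 1.4 km

Distance from S−P lag: d = Δt · v_P v_S / (v_P − v_S) = Δt · (6.29·3.61)/(6.29−3.61) ≈ 8.4727·Δt.
So d_STA-05 = 210.30, d_STA-06 = 73.22, d_STA-07 = 253.59 km.
Circle about each station: (x + 118.3)² + (y + 38.9)² = 210.30²; (x − 145.7)² + (y − 46.6)² = 73.22²; (x + 130.7)² + (y + 126.8)² = 253.59².
Subtracting pairs of circle equations eliminates x²+y² and gives linear equations (the radical axes):
528.0 x + 171.0 y = 46756.87
-24.8 x − 175.8 y = -2429.17
Solving the 2×2 system: x ≈ 88.1, y ≈ 1.4 km.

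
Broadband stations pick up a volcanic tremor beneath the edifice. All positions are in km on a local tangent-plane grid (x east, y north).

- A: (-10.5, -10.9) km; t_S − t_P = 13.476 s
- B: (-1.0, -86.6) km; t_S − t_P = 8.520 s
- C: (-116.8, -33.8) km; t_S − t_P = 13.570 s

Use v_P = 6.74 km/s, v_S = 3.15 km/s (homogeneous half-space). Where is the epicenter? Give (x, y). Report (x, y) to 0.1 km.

Distance from S−P lag: d = Δt · v_P v_S / (v_P − v_S) = Δt · (6.74·3.15)/(6.74−3.15) ≈ 5.9139·Δt.
So d_A = 79.70, d_B = 50.39, d_C = 80.25 km.
Circle about each station: (x + 10.5)² + (y + 10.9)² = 79.70²; (x + 1.0)² + (y + 86.6)² = 50.39²; (x + 116.8)² + (y + 33.8)² = 80.25².
Subtracting the A equation from the B and C equations removes the quadratic terms:
19.0 x − 151.4 y = 11084.44
-212.6 x − 45.8 y = 14467.65
Solving the 2×2 system: x ≈ -50.9, y ≈ -79.6 km.

-50.9 km east, -79.6 km north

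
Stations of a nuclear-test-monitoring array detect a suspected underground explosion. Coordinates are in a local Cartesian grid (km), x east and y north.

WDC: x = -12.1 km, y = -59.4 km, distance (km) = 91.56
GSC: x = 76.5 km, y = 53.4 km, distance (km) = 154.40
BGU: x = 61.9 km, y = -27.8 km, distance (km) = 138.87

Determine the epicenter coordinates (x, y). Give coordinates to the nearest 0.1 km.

Circle about each station: (x + 12.1)² + (y + 59.4)² = 91.56²; (x − 76.5)² + (y − 53.4)² = 154.40²; (x − 61.9)² + (y + 27.8)² = 138.87².
Subtracting the WDC equation from the GSC and BGU equations removes the quadratic terms:
177.2 x + 225.6 y = -10427.09
148.0 x + 63.2 y = -9971.96
Solving the 2×2 system: x ≈ -71.7, y ≈ 10.1 km.

-71.7 km east, 10.1 km north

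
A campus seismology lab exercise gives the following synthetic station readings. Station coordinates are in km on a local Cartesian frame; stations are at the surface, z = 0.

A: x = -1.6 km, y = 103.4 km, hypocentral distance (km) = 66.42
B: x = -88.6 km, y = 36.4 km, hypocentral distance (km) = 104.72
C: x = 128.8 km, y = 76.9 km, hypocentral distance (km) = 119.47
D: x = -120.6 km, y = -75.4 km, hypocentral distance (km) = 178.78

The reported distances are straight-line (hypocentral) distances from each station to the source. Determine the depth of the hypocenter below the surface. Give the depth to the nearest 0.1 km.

depth ≈ 9.8 km

Each station gives a sphere (x−x_i)² + (y−y_i)² + z² = d_i² (stations at z=0).
Subtracting the A sphere from B and C: z² cancels, leaving linear equations in x and y:
-174.0 x − 134.0 y = -8073.86
260.8 x − 53.0 y = 1947.47
Solving: x ≈ 15.596, y ≈ 40.001 km (keep extra digits for the depth step; rounded: 15.6, 40.0).
Then from the A sphere: z² = 66.42² − (x + 1.6)² − (y − 103.4)² with x = 15.596, y = 40.001, so z ≈ 9.822 ≈ 9.8 km.
Check against D (with the unrounded solution): distance 178.78 ≈ 178.78 km. ✓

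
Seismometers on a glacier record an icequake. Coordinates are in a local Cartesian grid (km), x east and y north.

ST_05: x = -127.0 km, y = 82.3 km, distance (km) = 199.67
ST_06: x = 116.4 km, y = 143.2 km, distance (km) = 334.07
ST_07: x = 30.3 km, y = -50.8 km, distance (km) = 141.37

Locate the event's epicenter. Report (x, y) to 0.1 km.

Circle about each station: (x + 127.0)² + (y − 82.3)² = 199.67²; (x − 116.4)² + (y − 143.2)² = 334.07²; (x − 30.3)² + (y + 50.8)² = 141.37².
Subtracting the ST_05 equation from the ST_06 and ST_07 equations removes the quadratic terms:
486.8 x + 121.8 y = -60581.75
314.6 x − 266.2 y = 479.07
Solving the 2×2 system: x ≈ -95.7, y ≈ -114.9 km.
Check against ST_05 (with the unrounded x, y): √((x + 127.0)²+(y − 82.3)²) = 199.67 ≈ 199.67 km. ✓

x ≈ -95.7 km, y ≈ -114.9 km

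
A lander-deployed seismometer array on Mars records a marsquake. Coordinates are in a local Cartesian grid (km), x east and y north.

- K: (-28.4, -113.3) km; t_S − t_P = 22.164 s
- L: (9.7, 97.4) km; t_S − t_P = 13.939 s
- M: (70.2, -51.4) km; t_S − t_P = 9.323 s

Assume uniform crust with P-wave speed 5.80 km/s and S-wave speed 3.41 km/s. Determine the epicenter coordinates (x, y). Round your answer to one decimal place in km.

96.3 km east, 21.2 km north

Distance from S−P lag: d = Δt · v_P v_S / (v_P − v_S) = Δt · (5.80·3.41)/(5.80−3.41) ≈ 8.2753·Δt.
So d_K = 183.41, d_L = 115.35, d_M = 77.15 km.
Circle about each station: (x + 28.4)² + (y + 113.3)² = 183.41²; (x − 9.7)² + (y − 97.4)² = 115.35²; (x − 70.2)² + (y + 51.4)² = 77.15².
Subtracting pairs of circle equations eliminates x²+y² and gives linear equations (the radical axes):
76.2 x + 421.4 y = 16271.01
197.2 x + 123.8 y = 21613.66
Solving the 2×2 system: x ≈ 96.3, y ≈ 21.2 km.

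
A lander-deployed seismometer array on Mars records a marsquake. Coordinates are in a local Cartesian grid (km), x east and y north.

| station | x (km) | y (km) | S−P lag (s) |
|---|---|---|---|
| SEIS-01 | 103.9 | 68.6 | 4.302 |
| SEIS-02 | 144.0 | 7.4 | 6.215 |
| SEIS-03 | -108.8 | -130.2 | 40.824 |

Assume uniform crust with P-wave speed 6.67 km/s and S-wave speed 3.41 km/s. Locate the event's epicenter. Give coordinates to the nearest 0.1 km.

x ≈ 118.0 km, y ≈ 42.1 km

Distance from S−P lag: d = Δt · v_P v_S / (v_P − v_S) = Δt · (6.67·3.41)/(6.67−3.41) ≈ 6.9769·Δt.
So d_SEIS-01 = 30.01, d_SEIS-02 = 43.36, d_SEIS-03 = 284.83 km.
Circle about each station: (x − 103.9)² + (y − 68.6)² = 30.01²; (x − 144.0)² + (y − 7.4)² = 43.36²; (x + 108.8)² + (y + 130.2)² = 284.83².
Subtracting the SEIS-01 equation from the SEIS-02 and SEIS-03 equations removes the quadratic terms:
80.2 x − 122.4 y = 4310.10
-425.4 x − 397.6 y = -66939.22
Solving the 2×2 system: x ≈ 118.0, y ≈ 42.1 km.
Check against SEIS-01 (with the unrounded x, y): √((x − 103.9)²+(y − 68.6)²) = 30.01 ≈ 30.01 km. ✓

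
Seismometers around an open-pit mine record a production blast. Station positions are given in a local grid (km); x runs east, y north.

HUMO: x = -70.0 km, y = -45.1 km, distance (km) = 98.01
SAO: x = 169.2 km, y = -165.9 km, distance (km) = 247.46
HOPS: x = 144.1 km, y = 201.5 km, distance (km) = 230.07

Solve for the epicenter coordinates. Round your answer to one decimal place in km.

Circle about each station: (x + 70.0)² + (y + 45.1)² = 98.01²; (x − 169.2)² + (y + 165.9)² = 247.46²; (x − 144.1)² + (y − 201.5)² = 230.07².
Subtracting pairs of circle equations eliminates x²+y² and gives linear equations (the radical axes):
478.4 x − 241.6 y = -2413.05
428.2 x + 493.2 y = 11106.81
Solving the 2×2 system: x ≈ 4.4, y ≈ 18.7 km.
Check against HUMO (with the unrounded x, y): √((x + 70.0)²+(y + 45.1)²) = 98.01 ≈ 98.01 km. ✓

(4.4, 18.7)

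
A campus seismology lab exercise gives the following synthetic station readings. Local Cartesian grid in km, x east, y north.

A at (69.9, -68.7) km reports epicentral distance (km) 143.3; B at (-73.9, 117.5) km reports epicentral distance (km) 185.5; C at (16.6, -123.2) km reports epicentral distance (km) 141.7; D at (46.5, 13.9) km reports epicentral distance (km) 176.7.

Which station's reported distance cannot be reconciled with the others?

Solve using three stations at a time. Using B, C, D (subtract circle equations pairwise → linear system) gives (x, y) ≈ (-112.0, -64.0).
Distances from that point to each station vs reported:
  A: calculated 182.0 vs reported 143.3 → residual 38.7 km
  B: calculated 185.4 vs reported 185.5 → residual 0.1 km
  C: calculated 141.6 vs reported 141.7 → residual 0.1 km
  D: calculated 176.6 vs reported 176.7 → residual 0.1 km
B, C, D are mutually consistent (residuals ≈ 0); A is off by 38.7 km.

A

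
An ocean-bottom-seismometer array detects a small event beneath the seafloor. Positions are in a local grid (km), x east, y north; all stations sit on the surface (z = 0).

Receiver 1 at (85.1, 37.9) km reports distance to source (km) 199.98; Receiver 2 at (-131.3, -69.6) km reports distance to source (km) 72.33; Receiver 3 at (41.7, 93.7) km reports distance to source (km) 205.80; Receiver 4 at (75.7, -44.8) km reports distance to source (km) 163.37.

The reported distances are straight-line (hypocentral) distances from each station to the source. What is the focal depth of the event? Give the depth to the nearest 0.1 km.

49.4 km

Each station gives a sphere (x−x_i)² + (y−y_i)² + z² = d_i² (stations at z=0).
Subtracting the Receiver 1 sphere from Receiver 2 and Receiver 3: z² cancels, leaving linear equations in x and y:
-432.8 x − 215.0 y = 48165.80
-86.8 x + 111.6 y = -521.48
Solving: x ≈ -78.599, y ≈ -65.805 km (keep extra digits for the depth step; rounded: -78.6, -65.8).
Then from the Receiver 1 sphere: z² = 199.98² − (x − 85.1)² − (y − 37.9)² with x = -78.599, y = -65.805, so z ≈ 49.395 ≈ 49.4 km.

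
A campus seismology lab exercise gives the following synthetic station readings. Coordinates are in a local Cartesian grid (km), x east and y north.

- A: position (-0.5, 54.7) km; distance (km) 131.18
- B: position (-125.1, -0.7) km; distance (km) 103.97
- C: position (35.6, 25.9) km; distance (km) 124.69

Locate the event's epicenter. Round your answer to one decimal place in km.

-46.1 km east, -68.3 km north

Circle about each station: (x + 0.5)² + (y − 54.7)² = 131.18²; (x + 125.1)² + (y + 0.7)² = 103.97²; (x − 35.6)² + (y − 25.9)² = 124.69².
Subtracting pairs of circle equations eliminates x²+y² and gives linear equations (the radical axes):
-249.2 x − 110.8 y = 19056.59
72.2 x − 57.6 y = 606.43
Solving the 2×2 system: x ≈ -46.1, y ≈ -68.3 km.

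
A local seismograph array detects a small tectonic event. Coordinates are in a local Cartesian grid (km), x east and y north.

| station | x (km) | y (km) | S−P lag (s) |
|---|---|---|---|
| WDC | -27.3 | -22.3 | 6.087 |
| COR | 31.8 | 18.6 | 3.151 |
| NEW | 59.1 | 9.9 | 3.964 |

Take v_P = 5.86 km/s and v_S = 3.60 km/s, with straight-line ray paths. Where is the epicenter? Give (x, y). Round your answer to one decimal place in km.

x ≈ 28.3 km, y ≈ -10.6 km

Distance from S−P lag: d = Δt · v_P v_S / (v_P − v_S) = Δt · (5.86·3.60)/(5.86−3.60) ≈ 9.3345·Δt.
So d_WDC = 56.82, d_COR = 29.41, d_NEW = 37.00 km.
Circle about each station: (x + 27.3)² + (y + 22.3)² = 56.82²; (x − 31.8)² + (y − 18.6)² = 29.41²; (x − 59.1)² + (y − 9.9)² = 37.00².
Subtracting pairs of circle equations eliminates x²+y² and gives linear equations (the radical axes):
118.2 x + 81.8 y = 2478.18
172.8 x + 64.4 y = 4207.75
Solving the 2×2 system: x ≈ 28.3, y ≈ -10.6 km.
Check against WDC (with the unrounded x, y): √((x + 27.3)²+(y + 22.3)²) = 56.82 ≈ 56.82 km. ✓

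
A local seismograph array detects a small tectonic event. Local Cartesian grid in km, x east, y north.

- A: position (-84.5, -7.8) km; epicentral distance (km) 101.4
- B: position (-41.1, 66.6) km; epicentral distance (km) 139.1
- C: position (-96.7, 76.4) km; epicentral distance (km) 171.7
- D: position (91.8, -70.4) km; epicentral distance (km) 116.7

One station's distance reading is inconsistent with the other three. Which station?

D

Solve using three stations at a time. Using A, B, C (subtract circle equations pairwise → linear system) gives (x, y) ≈ (-2.2, -66.9).
Distances from that point to each station vs reported:
  A: calculated 101.3 vs reported 101.4 → residual 0.1 km
  B: calculated 139.1 vs reported 139.1 → residual 0.0 km
  C: calculated 171.7 vs reported 171.7 → residual 0.0 km
  D: calculated 94.0 vs reported 116.7 → residual 22.7 km
A, B, C are mutually consistent (residuals ≈ 0); D is off by 22.7 km.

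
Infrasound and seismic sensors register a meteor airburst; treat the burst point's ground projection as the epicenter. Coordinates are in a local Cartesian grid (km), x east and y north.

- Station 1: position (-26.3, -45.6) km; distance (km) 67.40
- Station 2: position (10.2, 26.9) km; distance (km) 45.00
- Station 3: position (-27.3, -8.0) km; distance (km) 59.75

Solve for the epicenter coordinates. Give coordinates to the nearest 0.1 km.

(32.3, -12.3)

Circle about each station: (x + 26.3)² + (y + 45.6)² = 67.40²; (x − 10.2)² + (y − 26.9)² = 45.00²; (x + 27.3)² + (y + 8.0)² = 59.75².
Subtracting the Station 1 equation from the Station 2 and Station 3 equations removes the quadratic terms:
73.0 x + 145.0 y = 574.36
-2.0 x + 75.2 y = -989.06
Solving the 2×2 system: x ≈ 32.3, y ≈ -12.3 km.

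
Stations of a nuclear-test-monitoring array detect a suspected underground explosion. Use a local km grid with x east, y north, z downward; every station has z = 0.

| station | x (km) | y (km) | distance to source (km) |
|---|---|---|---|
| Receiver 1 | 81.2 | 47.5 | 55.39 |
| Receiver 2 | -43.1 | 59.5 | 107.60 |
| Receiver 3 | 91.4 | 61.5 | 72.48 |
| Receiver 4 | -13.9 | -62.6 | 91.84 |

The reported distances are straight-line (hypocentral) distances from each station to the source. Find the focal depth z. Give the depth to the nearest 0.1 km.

10.3 km

Each station gives a sphere (x−x_i)² + (y−y_i)² + z² = d_i² (stations at z=0).
Subtracting the Receiver 1 sphere from Receiver 2 and Receiver 3: z² cancels, leaving linear equations in x and y:
-248.6 x + 24.0 y = -11961.54
20.4 x + 28.0 y = 1101.22
Solving: x ≈ 48.501, y ≈ 3.993 km (keep extra digits for the depth step; rounded: 48.5, 4.0).
Then from the Receiver 1 sphere: z² = 55.39² − (x − 81.2)² − (y − 47.5)² with x = 48.501, y = 3.993, so z ≈ 10.294 ≈ 10.3 km.
Check against Receiver 4 (with the unrounded solution): distance 91.84 ≈ 91.84 km. ✓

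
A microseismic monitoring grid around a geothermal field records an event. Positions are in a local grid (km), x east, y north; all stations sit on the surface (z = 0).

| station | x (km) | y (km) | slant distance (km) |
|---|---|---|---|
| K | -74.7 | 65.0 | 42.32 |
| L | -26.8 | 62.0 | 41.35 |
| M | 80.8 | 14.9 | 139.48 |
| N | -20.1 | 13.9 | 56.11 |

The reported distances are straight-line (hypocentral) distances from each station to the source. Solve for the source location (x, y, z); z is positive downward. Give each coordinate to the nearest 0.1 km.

Each station gives a sphere (x−x_i)² + (y−y_i)² + z² = d_i² (stations at z=0).
Subtracting the K sphere from L and M: z² cancels, leaving linear equations in x and y:
95.8 x − 6.0 y = -5161.69
311.0 x − 100.2 y = -20718.13
Solving: x ≈ -50.806, y ≈ 49.076 km (keep extra digits for the depth step; rounded: -50.8, 49.1).
Then from the K sphere: z² = 42.32² − (x + 74.7)² − (y − 65.0)² with x = -50.806, y = 49.076, so z ≈ 31.088 ≈ 31.1 km.

(-50.8, 49.1, 31.1)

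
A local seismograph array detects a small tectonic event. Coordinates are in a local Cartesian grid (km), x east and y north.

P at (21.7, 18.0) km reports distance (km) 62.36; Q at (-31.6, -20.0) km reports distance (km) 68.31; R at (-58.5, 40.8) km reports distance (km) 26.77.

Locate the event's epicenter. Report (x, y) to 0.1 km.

Circle about each station: (x − 21.7)² + (y − 18.0)² = 62.36²; (x + 31.6)² + (y + 20.0)² = 68.31²; (x + 58.5)² + (y − 40.8)² = 26.77².
Subtracting the P equation from the Q and R equations removes the quadratic terms:
-106.6 x − 76.0 y = -173.82
-160.4 x + 45.6 y = 7464.14
Solving the 2×2 system: x ≈ -32.8, y ≈ 48.3 km.

-32.8 km east, 48.3 km north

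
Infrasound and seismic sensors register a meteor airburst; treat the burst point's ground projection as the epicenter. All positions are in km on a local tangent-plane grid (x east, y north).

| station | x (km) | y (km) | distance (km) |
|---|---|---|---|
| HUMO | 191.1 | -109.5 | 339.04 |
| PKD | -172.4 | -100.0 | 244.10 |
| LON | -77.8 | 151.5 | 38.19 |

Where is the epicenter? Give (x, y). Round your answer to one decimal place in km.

Circle about each station: (x − 191.1)² + (y + 109.5)² = 339.04²; (x + 172.4)² + (y + 100.0)² = 244.10²; (x + 77.8)² + (y − 151.5)² = 38.19².
Subtracting pairs of circle equations eliminates x²+y² and gives linear equations (the radical axes):
-727.0 x + 19.0 y = 46575.61
-537.8 x + 522.0 y = 93985.28
Solving the 2×2 system: x ≈ -61.0, y ≈ 117.2 km.
Check against HUMO (with the unrounded x, y): √((x − 191.1)²+(y + 109.5)²) = 339.04 ≈ 339.04 km. ✓

(-61.0, 117.2)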